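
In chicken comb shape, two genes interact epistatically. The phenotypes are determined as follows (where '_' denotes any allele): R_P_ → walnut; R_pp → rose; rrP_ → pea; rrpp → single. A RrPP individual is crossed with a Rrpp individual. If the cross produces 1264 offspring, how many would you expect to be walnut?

Cross: RrPP × Rrpp — consider each gene separately:
R gene: Rr × Rr → 1 RR, 2 Rr, 1 rr → 3 R_ : 1 rr (out of 4)
P gene: PP × pp → 4 Pp → 4 P_ (out of 4)
Genotype classes (out of 4 × 4 = 16): R_P_ = 3×4 = 12; rrP_ = 1×4 = 4
Apply the phenotype rules: R_P_ (12) → walnut; rrP_ (4) → pea
Phenotype counts (out of 16): 12 walnut, 4 pea
walnut: 12 out of 16 → fraction 3/4
Expected count = 3/4 × 1264 = 948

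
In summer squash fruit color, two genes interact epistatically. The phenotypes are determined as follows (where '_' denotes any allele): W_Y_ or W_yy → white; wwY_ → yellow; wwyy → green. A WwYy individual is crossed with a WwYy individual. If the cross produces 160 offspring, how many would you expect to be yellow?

Cross: WwYy × WwYy — consider each gene separately:
W gene: Ww × Ww → 1 WW, 2 Ww, 1 ww → 3 W_ : 1 ww (out of 4)
Y gene: Yy × Yy → 1 YY, 2 Yy, 1 yy → 3 Y_ : 1 yy (out of 4)
Genotype classes (out of 4 × 4 = 16): W_Y_ = 3×3 = 9; W_yy = 3×1 = 3; wwY_ = 1×3 = 3; wwyy = 1×1 = 1
Apply the phenotype rules: W_Y_ (9) + W_yy (3) → white; wwY_ (3) → yellow; wwyy (1) → green
Phenotype counts (out of 16): 12 white, 3 yellow, 1 green
yellow: 3 out of 16 → fraction 3/16
Expected count = 3/16 × 160 = 30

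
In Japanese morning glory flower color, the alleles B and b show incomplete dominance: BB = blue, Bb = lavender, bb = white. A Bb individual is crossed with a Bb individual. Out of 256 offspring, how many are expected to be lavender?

Punnett square for Bb × Bb:
Offspring genotypes: 1 BB, 2 Bb, 1 bb
Phenotype counts: 1 blue, 2 lavender, 1 white
lavender: 2 out of 4 → fraction 1/2
Expected count = 1/2 × 256 = 128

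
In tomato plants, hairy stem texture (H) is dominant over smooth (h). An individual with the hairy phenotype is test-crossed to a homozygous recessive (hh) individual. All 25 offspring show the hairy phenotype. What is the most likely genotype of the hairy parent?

Test cross: ? × hh
All offspring are hairy.
If the unknown parent were heterozygous (Hh), about half of 25 offspring would be smooth; none are. The unknown parent is most likely homozygous dominant (HH).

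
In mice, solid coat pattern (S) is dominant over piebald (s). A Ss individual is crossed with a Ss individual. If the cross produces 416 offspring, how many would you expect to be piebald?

Punnett square for Ss × Ss:
Offspring genotypes: 1 SS, 2 Ss, 1 ss
solid: 3, piebald: 1
piebald: 1 out of 4 → fraction 1/4
Expected count = 1/4 × 416 = 104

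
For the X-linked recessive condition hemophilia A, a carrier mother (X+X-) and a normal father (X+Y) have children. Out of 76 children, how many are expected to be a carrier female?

Cross: X+X- × X+Y
Offspring: 1 X+X+, 1 X+Y, 1 X+X-, 1 X-Y
Probability of a carrier female: 1/4
Expected count = 1/4 × 76 = 19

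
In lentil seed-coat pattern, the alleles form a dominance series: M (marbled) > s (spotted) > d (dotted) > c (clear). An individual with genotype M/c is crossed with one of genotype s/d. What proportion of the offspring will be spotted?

Cross: M/c × s/d
Allele dominance: M > s > d > c
Offspring genotypes: 1 M/s, 1 M/d, 1 s/c, 1 d/c
Phenotype counts: 2 marbled, 1 spotted, 1 dotted
spotted: 1 out of 4
Probability: 1/4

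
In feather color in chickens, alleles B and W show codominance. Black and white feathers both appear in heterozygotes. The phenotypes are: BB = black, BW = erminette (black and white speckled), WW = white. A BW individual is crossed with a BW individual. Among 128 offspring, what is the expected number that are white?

Punnett square for BW × BW:
Offspring genotypes: 1 BB, 2 BW, 1 WW
Phenotype counts: 1 black, 2 erminette (black and white speckled), 1 white
white: 1 out of 4 → fraction 1/4
Expected count = 1/4 × 128 = 32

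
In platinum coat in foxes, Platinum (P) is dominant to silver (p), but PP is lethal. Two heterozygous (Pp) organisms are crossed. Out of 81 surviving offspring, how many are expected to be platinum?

Cross: Pp × Pp
Punnett square offspring (before lethality): 1 PP, 2 Pp, 1 pp
The PP genotype is lethal (embryos die); surviving offspring: 2 Pp, 1 pp
platinum: 2 out of 3 → fraction 2/3
Expected count = 2/3 × 81 = 54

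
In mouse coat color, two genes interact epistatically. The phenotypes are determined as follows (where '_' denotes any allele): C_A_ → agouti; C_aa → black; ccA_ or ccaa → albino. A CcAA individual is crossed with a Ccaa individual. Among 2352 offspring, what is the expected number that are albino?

Cross: CcAA × Ccaa — consider each gene separately:
C gene: Cc × Cc → 1 CC, 2 Cc, 1 cc → 3 C_ : 1 cc (out of 4)
A gene: AA × aa → 4 Aa → 4 A_ (out of 4)
Genotype classes (out of 4 × 4 = 16): C_A_ = 3×4 = 12; ccA_ = 1×4 = 4
Apply the phenotype rules: C_A_ (12) → agouti; ccA_ (4) → albino
Phenotype counts (out of 16): 12 agouti, 4 albino
albino: 4 out of 16 → fraction 1/4
Expected count = 1/4 × 2352 = 588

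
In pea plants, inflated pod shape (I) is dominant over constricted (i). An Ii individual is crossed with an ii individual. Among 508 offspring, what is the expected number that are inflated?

Punnett square for Ii × ii:
Offspring genotypes: 2 Ii, 2 ii
inflated: 2, constricted: 2
inflated: 2 out of 4 → fraction 1/2
Expected count = 1/2 × 508 = 254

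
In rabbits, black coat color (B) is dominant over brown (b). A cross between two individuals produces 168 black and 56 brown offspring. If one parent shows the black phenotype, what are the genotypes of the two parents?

Observed offspring: 168 black, 56 brown
The observed ratio simplifies to 3:1. Brown (bb) offspring appear, so each parent must contribute one b allele. The parent stated to show black carries B, so it is Bb. The other parent is then either Bb or bb: Bb × bb would give a 1:1 split, whereas Bb × Bb gives 3:1 — matching the data. So both parents are heterozygous (Bb × Bb).
Parent genotypes: Bb × Bb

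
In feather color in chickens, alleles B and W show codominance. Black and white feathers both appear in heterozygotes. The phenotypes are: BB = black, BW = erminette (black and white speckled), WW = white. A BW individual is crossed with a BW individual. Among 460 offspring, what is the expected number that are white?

Punnett square for BW × BW:
Offspring genotypes: 1 BB, 2 BW, 1 WW
Phenotype counts: 1 black, 2 erminette (black and white speckled), 1 white
white: 1 out of 4 → fraction 1/4
Expected count = 1/4 × 460 = 115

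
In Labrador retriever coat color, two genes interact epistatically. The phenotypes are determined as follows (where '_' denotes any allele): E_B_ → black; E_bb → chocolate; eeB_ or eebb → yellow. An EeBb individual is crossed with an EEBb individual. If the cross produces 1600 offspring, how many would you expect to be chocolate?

Cross: EeBb × EEBb — consider each gene separately:
E gene: Ee × EE → 2 EE, 2 Ee → 4 E_ (out of 4)
B gene: Bb × Bb → 1 BB, 2 Bb, 1 bb → 3 B_ : 1 bb (out of 4)
Genotype classes (out of 4 × 4 = 16): E_B_ = 4×3 = 12; E_bb = 4×1 = 4
Apply the phenotype rules: E_B_ (12) → black; E_bb (4) → chocolate
Phenotype counts (out of 16): 12 black, 4 chocolate
chocolate: 4 out of 16 → fraction 1/4
Expected count = 1/4 × 1600 = 400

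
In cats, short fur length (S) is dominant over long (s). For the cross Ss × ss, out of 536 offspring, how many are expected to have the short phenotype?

Punnett square for Ss × ss:
Offspring genotypes: 2 Ss, 2 ss
Total offspring: 4
Count with target: 2
Probability: 2/4 = 1/2
Expected count = 1/2 × 536 = 268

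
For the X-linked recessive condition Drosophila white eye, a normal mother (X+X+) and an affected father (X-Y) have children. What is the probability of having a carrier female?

Cross: X+X+ × X-Y
Offspring: 2 X+X-, 2 X+Y
Probability of a carrier female: 2/4 = 1/2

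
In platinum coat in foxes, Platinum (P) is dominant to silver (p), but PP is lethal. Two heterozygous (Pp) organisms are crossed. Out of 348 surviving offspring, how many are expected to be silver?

Cross: Pp × Pp
Punnett square offspring (before lethality): 1 PP, 2 Pp, 1 pp
The PP genotype is lethal (embryos die); surviving offspring: 2 Pp, 1 pp
silver: 1 out of 3 → fraction 1/3
Expected count = 1/3 × 348 = 116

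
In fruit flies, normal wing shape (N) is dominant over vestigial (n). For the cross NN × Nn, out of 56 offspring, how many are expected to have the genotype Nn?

Punnett square for NN × Nn:
Offspring genotypes: 2 NN, 2 Nn
Total offspring: 4
Count with target: 2
Probability: 2/4 = 1/2
Expected count = 1/2 × 56 = 28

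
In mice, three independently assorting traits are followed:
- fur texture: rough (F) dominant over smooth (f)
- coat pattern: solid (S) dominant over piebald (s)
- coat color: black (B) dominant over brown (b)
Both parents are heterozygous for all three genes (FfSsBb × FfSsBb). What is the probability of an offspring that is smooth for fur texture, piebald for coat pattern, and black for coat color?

Trihybrid cross: FfSsBb × FfSsBb
Each trait segregates independently with a 3:1 phenotypic ratio, so each gene contributes 3/4 (dominant) or 1/4 (recessive).
Target: smooth (fur texture), piebald (coat pattern), black (coat color)
Probability = product of independent per-trait probabilities
= 1/4 × 1/4 × 3/4 = 3/64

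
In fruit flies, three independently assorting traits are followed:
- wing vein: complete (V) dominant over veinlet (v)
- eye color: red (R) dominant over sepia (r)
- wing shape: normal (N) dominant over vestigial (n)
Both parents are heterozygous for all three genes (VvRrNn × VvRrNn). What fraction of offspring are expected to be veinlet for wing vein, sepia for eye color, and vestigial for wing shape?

Trihybrid cross: VvRrNn × VvRrNn
Each trait segregates independently with a 3:1 phenotypic ratio, so each gene contributes 3/4 (dominant) or 1/4 (recessive).
Target: veinlet (wing vein), sepia (eye color), vestigial (wing shape)
Probability = product of independent per-trait probabilities
= 1/4 × 1/4 × 1/4 = 1/64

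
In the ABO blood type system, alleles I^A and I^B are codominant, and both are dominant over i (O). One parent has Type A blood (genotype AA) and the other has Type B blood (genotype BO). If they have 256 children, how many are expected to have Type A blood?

Cross: AA × BO
Possible offspring genotypes: 2 AB, 2 AO
Blood type counts: 2 Type AB, 2 Type A
Probability of Type A: 2/4 = 1/2
Expected count = 1/2 × 256 = 128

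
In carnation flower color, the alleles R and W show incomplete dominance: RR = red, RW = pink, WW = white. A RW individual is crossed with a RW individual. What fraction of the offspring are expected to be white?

Punnett square for RW × RW:
Offspring genotypes: 1 RR, 2 RW, 1 WW
Phenotype counts: 1 red, 2 pink, 1 white
white: 1 out of 4
Probability: 1/4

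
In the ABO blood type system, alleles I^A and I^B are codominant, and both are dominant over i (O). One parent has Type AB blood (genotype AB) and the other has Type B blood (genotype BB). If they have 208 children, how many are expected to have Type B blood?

Cross: AB × BB
Possible offspring genotypes: 2 AB, 2 BB
Blood type counts: 2 Type AB, 2 Type B
Probability of Type B: 2/4 = 1/2
Expected count = 1/2 × 208 = 104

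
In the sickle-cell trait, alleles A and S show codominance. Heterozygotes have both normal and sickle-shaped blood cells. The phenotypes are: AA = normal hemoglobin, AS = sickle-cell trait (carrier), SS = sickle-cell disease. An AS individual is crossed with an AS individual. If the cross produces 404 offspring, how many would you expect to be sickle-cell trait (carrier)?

Punnett square for AS × AS:
Offspring genotypes: 1 AA, 2 AS, 1 SS
Phenotype counts: 1 normal hemoglobin, 2 sickle-cell trait (carrier), 1 sickle-cell disease
sickle-cell trait (carrier): 2 out of 4 → fraction 1/2
Expected count = 1/2 × 404 = 202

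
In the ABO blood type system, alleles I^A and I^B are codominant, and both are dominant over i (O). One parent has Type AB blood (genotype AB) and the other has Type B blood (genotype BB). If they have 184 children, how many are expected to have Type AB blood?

Cross: AB × BB
Possible offspring genotypes: 2 AB, 2 BB
Blood type counts: 2 Type AB, 2 Type B
Probability of Type AB: 2/4 = 1/2
Expected count = 1/2 × 184 = 92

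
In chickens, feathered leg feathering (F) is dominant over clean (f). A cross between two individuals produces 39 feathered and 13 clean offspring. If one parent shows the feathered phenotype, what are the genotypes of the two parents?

Observed offspring: 39 feathered, 13 clean
The observed ratio simplifies to 3:1. Clean (ff) offspring appear, so each parent must contribute one f allele. The parent stated to show feathered carries F, so it is Ff. The other parent is then either Ff or ff: Ff × ff would give a 1:1 split, whereas Ff × Ff gives 3:1 — matching the data. So both parents are heterozygous (Ff × Ff).
Parent genotypes: Ff × Ff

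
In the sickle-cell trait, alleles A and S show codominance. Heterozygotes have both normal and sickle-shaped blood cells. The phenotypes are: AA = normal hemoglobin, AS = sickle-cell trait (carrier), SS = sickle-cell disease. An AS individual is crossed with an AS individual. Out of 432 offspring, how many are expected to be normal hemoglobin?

Punnett square for AS × AS:
Offspring genotypes: 1 AA, 2 AS, 1 SS
Phenotype counts: 1 normal hemoglobin, 2 sickle-cell trait (carrier), 1 sickle-cell disease
normal hemoglobin: 1 out of 4 → fraction 1/4
Expected count = 1/4 × 432 = 108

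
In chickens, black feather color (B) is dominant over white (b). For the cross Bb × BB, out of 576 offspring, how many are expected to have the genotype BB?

Punnett square for Bb × BB:
Offspring genotypes: 2 BB, 2 Bb
Total offspring: 4
Count with target: 2
Probability: 2/4 = 1/2
Expected count = 1/2 × 576 = 288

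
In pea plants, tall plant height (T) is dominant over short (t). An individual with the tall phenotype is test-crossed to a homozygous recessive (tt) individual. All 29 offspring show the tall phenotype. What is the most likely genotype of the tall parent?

Test cross: ? × tt
All offspring are tall.
If the unknown parent were heterozygous (Tt), about half of 29 offspring would be short; none are. The unknown parent is most likely homozygous dominant (TT).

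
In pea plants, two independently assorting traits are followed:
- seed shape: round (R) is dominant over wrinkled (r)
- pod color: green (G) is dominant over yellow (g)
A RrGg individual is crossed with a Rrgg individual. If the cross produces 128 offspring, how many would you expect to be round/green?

Dihybrid cross RrGg × Rrgg — consider each gene separately:
seed shape: Rr × Rr → 1 RR, 2 Rr, 1 rr → 3 R_ : 1 rr (out of 4)
pod color: Gg × gg → 2 Gg, 2 gg → 2 G_ : 2 gg (out of 4)
Combine (counts out of 4 × 4 = 16): round/green (R_G_) = 3×2 = 6; round/yellow (R_gg) = 3×2 = 6; wrinkled/green (rrG_) = 1×2 = 2; wrinkled/yellow (rrgg) = 1×2 = 2
Phenotype counts (out of 16): 6 round/green, 6 round/yellow, 2 wrinkled/green, 2 wrinkled/yellow
round/green: 6 out of 16 → fraction 3/8
Expected count = 3/8 × 128 = 48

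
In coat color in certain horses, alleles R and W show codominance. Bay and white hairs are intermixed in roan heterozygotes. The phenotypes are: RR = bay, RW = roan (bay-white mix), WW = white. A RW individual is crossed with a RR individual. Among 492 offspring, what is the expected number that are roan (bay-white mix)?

Punnett square for RW × RR:
Offspring genotypes: 2 RR, 2 RW
Phenotype counts: 2 bay, 2 roan (bay-white mix)
roan (bay-white mix): 2 out of 4 → fraction 1/2
Expected count = 1/2 × 492 = 246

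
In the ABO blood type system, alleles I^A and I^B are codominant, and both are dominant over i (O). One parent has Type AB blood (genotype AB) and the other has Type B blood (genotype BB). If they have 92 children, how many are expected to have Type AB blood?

Cross: AB × BB
Possible offspring genotypes: 2 AB, 2 BB
Blood type counts: 2 Type AB, 2 Type B
Probability of Type AB: 2/4 = 1/2
Expected count = 1/2 × 92 = 46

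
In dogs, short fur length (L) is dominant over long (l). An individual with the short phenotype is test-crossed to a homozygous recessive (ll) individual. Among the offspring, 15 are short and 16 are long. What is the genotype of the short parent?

Test cross: ? × ll
Offspring: 15 short, 16 long — approximately 1:1.
A 1:1 ratio in a test cross indicates the unknown parent is heterozygous (Ll).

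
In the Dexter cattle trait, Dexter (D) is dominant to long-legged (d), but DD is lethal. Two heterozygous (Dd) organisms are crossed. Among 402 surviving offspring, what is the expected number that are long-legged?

Cross: Dd × Dd
Punnett square offspring (before lethality): 1 DD, 2 Dd, 1 dd
The DD genotype is lethal (embryos die); surviving offspring: 2 Dd, 1 dd
long-legged: 1 out of 3 → fraction 1/3
Expected count = 1/3 × 402 = 134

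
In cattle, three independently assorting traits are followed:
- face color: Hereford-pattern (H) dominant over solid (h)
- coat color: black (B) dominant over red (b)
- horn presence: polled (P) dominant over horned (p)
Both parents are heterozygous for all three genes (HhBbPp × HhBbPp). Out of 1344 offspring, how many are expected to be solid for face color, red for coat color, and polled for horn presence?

Trihybrid cross: HhBbPp × HhBbPp
Each trait segregates independently with a 3:1 phenotypic ratio, so each gene contributes 3/4 (dominant) or 1/4 (recessive).
Target: solid (face color), red (coat color), polled (horn presence)
Probability = product of independent per-trait probabilities
= 1/4 × 1/4 × 3/4 = 3/64
Expected count = 3/64 × 1344 = 63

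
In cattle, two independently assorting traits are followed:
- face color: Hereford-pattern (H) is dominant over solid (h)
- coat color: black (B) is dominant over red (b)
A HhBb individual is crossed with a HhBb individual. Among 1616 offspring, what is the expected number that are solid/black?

Dihybrid cross HhBb × HhBb — consider each gene separately:
face color: Hh × Hh → 1 HH, 2 Hh, 1 hh → 3 H_ : 1 hh (out of 4)
coat color: Bb × Bb → 1 BB, 2 Bb, 1 bb → 3 B_ : 1 bb (out of 4)
Combine (counts out of 4 × 4 = 16): Hereford-pattern/black (H_B_) = 3×3 = 9; Hereford-pattern/red (H_bb) = 3×1 = 3; solid/black (hhB_) = 1×3 = 3; solid/red (hhbb) = 1×1 = 1
Phenotype counts (out of 16): 9 Hereford-pattern/black, 3 Hereford-pattern/red, 3 solid/black, 1 solid/red
solid/black: 3 out of 16 → fraction 3/16
Expected count = 3/16 × 1616 = 303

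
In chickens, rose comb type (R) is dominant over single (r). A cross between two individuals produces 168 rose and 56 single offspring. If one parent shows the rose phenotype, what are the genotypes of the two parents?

Observed offspring: 168 rose, 56 single
The observed ratio simplifies to 3:1. Single (rr) offspring appear, so each parent must contribute one r allele. The parent stated to show rose carries R, so it is Rr. The other parent is then either Rr or rr: Rr × rr would give a 1:1 split, whereas Rr × Rr gives 3:1 — matching the data. So both parents are heterozygous (Rr × Rr).
Parent genotypes: Rr × Rr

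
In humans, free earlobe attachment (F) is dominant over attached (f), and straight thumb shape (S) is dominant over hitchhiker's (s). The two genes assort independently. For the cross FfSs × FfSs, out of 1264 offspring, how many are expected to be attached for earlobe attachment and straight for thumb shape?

Dihybrid cross FfSs × FfSs — consider each gene separately:
earlobe attachment: Ff × Ff → 1 FF, 2 Ff, 1 ff → 3 F_ : 1 ff (out of 4)
thumb shape: Ss × Ss → 1 SS, 2 Ss, 1 ss → 3 S_ : 1 ss (out of 4)
Looking for: attached (ff) and straight (S_)
P(attached) = 1/4, P(straight) = 3/4
P(both) = 1/4 × 3/4 = 3/16
Expected count = 3/16 × 1264 = 237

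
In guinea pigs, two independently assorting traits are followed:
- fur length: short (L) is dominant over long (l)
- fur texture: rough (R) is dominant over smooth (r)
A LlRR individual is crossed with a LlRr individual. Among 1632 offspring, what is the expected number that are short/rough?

Dihybrid cross LlRR × LlRr — consider each gene separately:
fur length: Ll × Ll → 1 LL, 2 Ll, 1 ll → 3 L_ : 1 ll (out of 4)
fur texture: RR × Rr → 2 RR, 2 Rr → 4 R_ (out of 4)
Combine (counts out of 4 × 4 = 16): short/rough (L_R_) = 3×4 = 12; long/rough (llR_) = 1×4 = 4
Phenotype counts (out of 16): 12 short/rough, 4 long/rough
short/rough: 12 out of 16 → fraction 3/4
Expected count = 3/4 × 1632 = 1224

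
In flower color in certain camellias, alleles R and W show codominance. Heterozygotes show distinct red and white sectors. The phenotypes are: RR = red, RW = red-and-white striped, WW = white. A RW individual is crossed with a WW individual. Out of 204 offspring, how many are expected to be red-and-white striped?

Punnett square for RW × WW:
Offspring genotypes: 2 RW, 2 WW
Phenotype counts: 2 red-and-white striped, 2 white
red-and-white striped: 2 out of 4 → fraction 1/2
Expected count = 1/2 × 204 = 102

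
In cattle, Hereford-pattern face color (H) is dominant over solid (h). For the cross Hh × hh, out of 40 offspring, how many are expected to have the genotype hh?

Punnett square for Hh × hh:
Offspring genotypes: 2 Hh, 2 hh
Total offspring: 4
Count with target: 2
Probability: 2/4 = 1/2
Expected count = 1/2 × 40 = 20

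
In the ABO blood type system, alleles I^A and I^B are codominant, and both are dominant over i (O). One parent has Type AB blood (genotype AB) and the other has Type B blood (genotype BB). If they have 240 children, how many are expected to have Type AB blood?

Cross: AB × BB
Possible offspring genotypes: 2 AB, 2 BB
Blood type counts: 2 Type AB, 2 Type B
Probability of Type AB: 2/4 = 1/2
Expected count = 1/2 × 240 = 120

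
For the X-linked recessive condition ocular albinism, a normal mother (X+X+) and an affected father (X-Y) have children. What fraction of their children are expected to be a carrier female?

Cross: X+X+ × X-Y
Offspring: 2 X+X-, 2 X+Y
Probability of a carrier female: 2/4 = 1/2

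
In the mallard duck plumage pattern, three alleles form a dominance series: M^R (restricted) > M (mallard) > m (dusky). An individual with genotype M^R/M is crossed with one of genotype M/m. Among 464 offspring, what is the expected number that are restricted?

Cross: M^R/M × M/m
Allele dominance: M^R > M > m
Offspring genotypes: 1 M^R/M, 1 M^R/m, 1 M/M, 1 M/m
Phenotype counts: 2 restricted, 2 mallard
restricted: 2 out of 4 → fraction 1/2
Expected count = 1/2 × 464 = 232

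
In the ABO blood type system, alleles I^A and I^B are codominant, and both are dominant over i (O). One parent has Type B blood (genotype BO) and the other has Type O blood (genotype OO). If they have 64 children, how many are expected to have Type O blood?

Cross: BO × OO
Possible offspring genotypes: 2 BO, 2 OO
Blood type counts: 2 Type B, 2 Type O
Probability of Type O: 2/4 = 1/2
Expected count = 1/2 × 64 = 32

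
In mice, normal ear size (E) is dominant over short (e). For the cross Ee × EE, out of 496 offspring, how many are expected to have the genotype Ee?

Punnett square for Ee × EE:
Offspring genotypes: 2 EE, 2 Ee
Total offspring: 4
Count with target: 2
Probability: 2/4 = 1/2
Expected count = 1/2 × 496 = 248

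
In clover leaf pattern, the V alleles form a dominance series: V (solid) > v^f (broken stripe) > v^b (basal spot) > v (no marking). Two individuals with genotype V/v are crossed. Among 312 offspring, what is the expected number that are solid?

Cross: V/v × V/v
Allele dominance: V > v^f > v^b > v
Offspring genotypes: 1 V/V, 2 V/v, 1 v/v
Phenotype counts: 3 solid, 1 unmarked
solid: 3 out of 4 → fraction 3/4
Expected count = 3/4 × 312 = 234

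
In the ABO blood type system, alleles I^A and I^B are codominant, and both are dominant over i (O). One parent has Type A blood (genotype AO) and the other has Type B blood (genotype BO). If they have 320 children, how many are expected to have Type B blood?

Cross: AO × BO
Possible offspring genotypes: 1 AB, 1 AO, 1 BO, 1 OO
Blood type counts: 1 Type AB, 1 Type A, 1 Type B, 1 Type O
Probability of Type B: 1/4
Expected count = 1/4 × 320 = 80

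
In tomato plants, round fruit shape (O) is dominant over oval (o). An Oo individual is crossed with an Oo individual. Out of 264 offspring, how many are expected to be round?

Punnett square for Oo × Oo:
Offspring genotypes: 1 OO, 2 Oo, 1 oo
round: 3, oval: 1
round: 3 out of 4 → fraction 3/4
Expected count = 3/4 × 264 = 198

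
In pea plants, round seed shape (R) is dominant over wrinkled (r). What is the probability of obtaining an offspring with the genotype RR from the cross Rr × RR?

Punnett square for Rr × RR:
Offspring genotypes: 2 RR, 2 Rr
Total offspring: 4
Count with target: 2
Probability: 2/4 = 1/2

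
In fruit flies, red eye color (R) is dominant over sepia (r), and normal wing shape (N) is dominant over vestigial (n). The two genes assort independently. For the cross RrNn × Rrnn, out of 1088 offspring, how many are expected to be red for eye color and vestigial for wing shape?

Dihybrid cross RrNn × Rrnn — consider each gene separately:
eye color: Rr × Rr → 1 RR, 2 Rr, 1 rr → 3 R_ : 1 rr (out of 4)
wing shape: Nn × nn → 2 Nn, 2 nn → 2 N_ : 2 nn (out of 4)
Looking for: red (R_) and vestigial (nn)
P(red) = 3/4, P(vestigial) = 2/4
P(both) = 3/4 × 2/4 = 6/16 = 3/8
Expected count = 3/8 × 1088 = 408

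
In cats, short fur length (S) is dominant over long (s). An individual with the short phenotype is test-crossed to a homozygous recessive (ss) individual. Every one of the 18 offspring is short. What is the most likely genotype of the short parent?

Test cross: ? × ss
All offspring are short.
If the unknown parent were heterozygous (Ss), about half of 18 offspring would be long; none are. The unknown parent is most likely homozygous dominant (SS).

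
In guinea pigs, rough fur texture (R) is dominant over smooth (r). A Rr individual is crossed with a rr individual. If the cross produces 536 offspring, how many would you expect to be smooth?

Punnett square for Rr × rr:
Offspring genotypes: 2 Rr, 2 rr
rough: 2, smooth: 2
smooth: 2 out of 4 → fraction 1/2
Expected count = 1/2 × 536 = 268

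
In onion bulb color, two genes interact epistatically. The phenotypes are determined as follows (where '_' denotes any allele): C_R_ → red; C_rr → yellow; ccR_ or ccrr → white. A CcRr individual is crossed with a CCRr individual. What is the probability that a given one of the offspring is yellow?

Cross: CcRr × CCRr — consider each gene separately:
C gene: Cc × CC → 2 CC, 2 Cc → 4 C_ (out of 4)
R gene: Rr × Rr → 1 RR, 2 Rr, 1 rr → 3 R_ : 1 rr (out of 4)
Genotype classes (out of 4 × 4 = 16): C_R_ = 4×3 = 12; C_rr = 4×1 = 4
Apply the phenotype rules: C_R_ (12) → red; C_rr (4) → yellow
Phenotype counts (out of 16): 12 red, 4 yellow
yellow: 4 out of 16
Probability: 4/16 = 1/4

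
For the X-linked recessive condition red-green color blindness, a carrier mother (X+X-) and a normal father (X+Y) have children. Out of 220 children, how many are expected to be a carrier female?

Cross: X+X- × X+Y
Offspring: 1 X+X+, 1 X+Y, 1 X+X-, 1 X-Y
Probability of a carrier female: 1/4
Expected count = 1/4 × 220 = 55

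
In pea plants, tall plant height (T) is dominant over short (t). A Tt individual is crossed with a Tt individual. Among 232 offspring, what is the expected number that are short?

Punnett square for Tt × Tt:
Offspring genotypes: 1 TT, 2 Tt, 1 tt
tall: 3, short: 1
short: 1 out of 4 → fraction 1/4
Expected count = 1/4 × 232 = 58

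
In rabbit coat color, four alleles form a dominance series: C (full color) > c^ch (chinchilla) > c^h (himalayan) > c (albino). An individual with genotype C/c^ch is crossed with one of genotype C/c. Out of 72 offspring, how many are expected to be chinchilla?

Cross: C/c^ch × C/c
Allele dominance: C > c^ch > c^h > c
Offspring genotypes: 1 C/C, 1 C/c, 1 C/c^ch, 1 c^ch/c
Phenotype counts: 3 full color, 1 chinchilla
chinchilla: 1 out of 4 → fraction 1/4
Expected count = 1/4 × 72 = 18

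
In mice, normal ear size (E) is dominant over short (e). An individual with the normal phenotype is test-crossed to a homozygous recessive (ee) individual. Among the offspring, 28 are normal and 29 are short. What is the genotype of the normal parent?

Test cross: ? × ee
Offspring: 28 normal, 29 short — approximately 1:1.
A 1:1 ratio in a test cross indicates the unknown parent is heterozygous (Ee).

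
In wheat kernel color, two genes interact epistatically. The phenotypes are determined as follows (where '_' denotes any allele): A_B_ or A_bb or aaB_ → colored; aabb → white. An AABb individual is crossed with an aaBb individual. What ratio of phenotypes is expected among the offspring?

Cross: AABb × aaBb — consider each gene separately:
A gene: AA × aa → 4 Aa → 4 A_ (out of 4)
B gene: Bb × Bb → 1 BB, 2 Bb, 1 bb → 3 B_ : 1 bb (out of 4)
Genotype classes (out of 4 × 4 = 16): A_B_ = 4×3 = 12; A_bb = 4×1 = 4
Apply the phenotype rules: A_B_ (12) + A_bb (4) → colored
Phenotype counts (out of 16): 16 colored
Ratio: all colored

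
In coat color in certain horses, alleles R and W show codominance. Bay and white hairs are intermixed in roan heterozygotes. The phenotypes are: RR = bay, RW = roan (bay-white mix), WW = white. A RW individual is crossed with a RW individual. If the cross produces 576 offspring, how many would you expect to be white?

Punnett square for RW × RW:
Offspring genotypes: 1 RR, 2 RW, 1 WW
Phenotype counts: 1 bay, 2 roan (bay-white mix), 1 white
white: 1 out of 4 → fraction 1/4
Expected count = 1/4 × 576 = 144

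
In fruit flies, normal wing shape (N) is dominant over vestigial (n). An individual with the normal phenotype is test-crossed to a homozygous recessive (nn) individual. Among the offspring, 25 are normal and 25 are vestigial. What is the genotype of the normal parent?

Test cross: ? × nn
Offspring: 25 normal, 25 vestigial — approximately 1:1.
A 1:1 ratio in a test cross indicates the unknown parent is heterozygous (Nn).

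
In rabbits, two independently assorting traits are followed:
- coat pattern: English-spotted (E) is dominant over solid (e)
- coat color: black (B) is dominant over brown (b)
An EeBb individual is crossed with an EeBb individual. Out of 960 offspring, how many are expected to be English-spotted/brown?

Dihybrid cross EeBb × EeBb — consider each gene separately:
coat pattern: Ee × Ee → 1 EE, 2 Ee, 1 ee → 3 E_ : 1 ee (out of 4)
coat color: Bb × Bb → 1 BB, 2 Bb, 1 bb → 3 B_ : 1 bb (out of 4)
Combine (counts out of 4 × 4 = 16): English-spotted/black (E_B_) = 3×3 = 9; English-spotted/brown (E_bb) = 3×1 = 3; solid/black (eeB_) = 1×3 = 3; solid/brown (eebb) = 1×1 = 1
Phenotype counts (out of 16): 9 English-spotted/black, 3 English-spotted/brown, 3 solid/black, 1 solid/brown
English-spotted/brown: 3 out of 16 → fraction 3/16
Expected count = 3/16 × 960 = 180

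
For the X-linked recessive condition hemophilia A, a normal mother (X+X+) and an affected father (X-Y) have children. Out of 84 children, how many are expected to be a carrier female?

Cross: X+X+ × X-Y
Offspring: 2 X+X-, 2 X+Y
Probability of a carrier female: 2/4 = 1/2
Expected count = 1/2 × 84 = 42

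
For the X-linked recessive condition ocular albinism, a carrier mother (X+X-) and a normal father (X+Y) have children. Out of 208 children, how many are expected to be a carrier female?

Cross: X+X- × X+Y
Offspring: 1 X+X+, 1 X+Y, 1 X+X-, 1 X-Y
Probability of a carrier female: 1/4
Expected count = 1/4 × 208 = 52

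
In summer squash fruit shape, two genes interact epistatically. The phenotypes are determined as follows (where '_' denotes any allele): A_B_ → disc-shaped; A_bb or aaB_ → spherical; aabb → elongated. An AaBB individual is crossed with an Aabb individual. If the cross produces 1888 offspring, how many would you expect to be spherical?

Cross: AaBB × Aabb — consider each gene separately:
A gene: Aa × Aa → 1 AA, 2 Aa, 1 aa → 3 A_ : 1 aa (out of 4)
B gene: BB × bb → 4 Bb → 4 B_ (out of 4)
Genotype classes (out of 4 × 4 = 16): A_B_ = 3×4 = 12; aaB_ = 1×4 = 4
Apply the phenotype rules: A_B_ (12) → disc-shaped; aaB_ (4) → spherical
Phenotype counts (out of 16): 12 disc-shaped, 4 spherical
spherical: 4 out of 16 → fraction 1/4
Expected count = 1/4 × 1888 = 472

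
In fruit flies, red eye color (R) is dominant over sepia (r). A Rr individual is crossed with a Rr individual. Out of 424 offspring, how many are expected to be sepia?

Punnett square for Rr × Rr:
Offspring genotypes: 1 RR, 2 Rr, 1 rr
red: 3, sepia: 1
sepia: 1 out of 4 → fraction 1/4
Expected count = 1/4 × 424 = 106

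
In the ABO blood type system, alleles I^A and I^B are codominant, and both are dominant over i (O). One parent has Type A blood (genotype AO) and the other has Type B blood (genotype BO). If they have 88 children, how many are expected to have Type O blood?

Cross: AO × BO
Possible offspring genotypes: 1 AB, 1 AO, 1 BO, 1 OO
Blood type counts: 1 Type AB, 1 Type A, 1 Type B, 1 Type O
Probability of Type O: 1/4
Expected count = 1/4 × 88 = 22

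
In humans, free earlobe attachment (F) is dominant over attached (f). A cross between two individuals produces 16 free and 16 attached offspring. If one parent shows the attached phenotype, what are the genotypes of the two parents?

Observed offspring: 16 free, 16 attached
The observed ratio simplifies to 1:1. One parent shows attached, so its genotype must be ff. A 1:1 offspring split requires the other parent to be heterozygous (Ff).
Parent genotypes: ff × Ff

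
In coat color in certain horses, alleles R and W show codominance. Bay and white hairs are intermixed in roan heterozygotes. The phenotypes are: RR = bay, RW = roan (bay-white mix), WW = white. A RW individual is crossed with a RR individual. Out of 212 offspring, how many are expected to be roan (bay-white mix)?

Punnett square for RW × RR:
Offspring genotypes: 2 RR, 2 RW
Phenotype counts: 2 bay, 2 roan (bay-white mix)
roan (bay-white mix): 2 out of 4 → fraction 1/2
Expected count = 1/2 × 212 = 106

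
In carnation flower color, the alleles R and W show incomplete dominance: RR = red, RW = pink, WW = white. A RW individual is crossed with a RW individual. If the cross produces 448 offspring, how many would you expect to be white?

Punnett square for RW × RW:
Offspring genotypes: 1 RR, 2 RW, 1 WW
Phenotype counts: 1 red, 2 pink, 1 white
white: 1 out of 4 → fraction 1/4
Expected count = 1/4 × 448 = 112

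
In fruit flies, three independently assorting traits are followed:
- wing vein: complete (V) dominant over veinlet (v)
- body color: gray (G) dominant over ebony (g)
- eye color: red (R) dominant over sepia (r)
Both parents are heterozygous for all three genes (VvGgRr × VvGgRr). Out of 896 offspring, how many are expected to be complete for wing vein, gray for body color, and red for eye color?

Trihybrid cross: VvGgRr × VvGgRr
Each trait segregates independently with a 3:1 phenotypic ratio, so each gene contributes 3/4 (dominant) or 1/4 (recessive).
Target: complete (wing vein), gray (body color), red (eye color)
Probability = product of independent per-trait probabilities
= 3/4 × 3/4 × 3/4 = 27/64
Expected count = 27/64 × 896 = 378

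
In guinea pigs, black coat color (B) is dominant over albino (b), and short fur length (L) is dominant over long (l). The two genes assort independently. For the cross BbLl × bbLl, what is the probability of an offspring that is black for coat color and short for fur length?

Dihybrid cross BbLl × bbLl — consider each gene separately:
coat color: Bb × bb → 2 Bb, 2 bb → 2 B_ : 2 bb (out of 4)
fur length: Ll × Ll → 1 LL, 2 Ll, 1 ll → 3 L_ : 1 ll (out of 4)
Looking for: black (B_) and short (L_)
P(black) = 2/4, P(short) = 3/4
P(both) = 2/4 × 3/4 = 6/16 = 3/8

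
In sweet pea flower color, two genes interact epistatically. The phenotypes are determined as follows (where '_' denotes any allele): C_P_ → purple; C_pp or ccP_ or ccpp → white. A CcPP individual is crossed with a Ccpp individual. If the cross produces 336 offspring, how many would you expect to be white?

Cross: CcPP × Ccpp — consider each gene separately:
C gene: Cc × Cc → 1 CC, 2 Cc, 1 cc → 3 C_ : 1 cc (out of 4)
P gene: PP × pp → 4 Pp → 4 P_ (out of 4)
Genotype classes (out of 4 × 4 = 16): C_P_ = 3×4 = 12; ccP_ = 1×4 = 4
Apply the phenotype rules: C_P_ (12) → purple; ccP_ (4) → white
Phenotype counts (out of 16): 12 purple, 4 white
white: 4 out of 16 → fraction 1/4
Expected count = 1/4 × 336 = 84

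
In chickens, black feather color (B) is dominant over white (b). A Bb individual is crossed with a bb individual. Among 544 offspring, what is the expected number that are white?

Punnett square for Bb × bb:
Offspring genotypes: 2 Bb, 2 bb
black: 2, white: 2
white: 2 out of 4 → fraction 1/2
Expected count = 1/2 × 544 = 272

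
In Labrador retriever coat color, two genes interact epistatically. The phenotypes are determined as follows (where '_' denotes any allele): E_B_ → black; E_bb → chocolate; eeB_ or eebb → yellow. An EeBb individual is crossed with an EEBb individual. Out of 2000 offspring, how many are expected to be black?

Cross: EeBb × EEBb — consider each gene separately:
E gene: Ee × EE → 2 EE, 2 Ee → 4 E_ (out of 4)
B gene: Bb × Bb → 1 BB, 2 Bb, 1 bb → 3 B_ : 1 bb (out of 4)
Genotype classes (out of 4 × 4 = 16): E_B_ = 4×3 = 12; E_bb = 4×1 = 4
Apply the phenotype rules: E_B_ (12) → black; E_bb (4) → chocolate
Phenotype counts (out of 16): 12 black, 4 chocolate
black: 12 out of 16 → fraction 3/4
Expected count = 3/4 × 2000 = 1500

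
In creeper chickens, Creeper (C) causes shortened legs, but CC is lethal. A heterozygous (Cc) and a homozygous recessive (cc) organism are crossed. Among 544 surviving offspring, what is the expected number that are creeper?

Cross: Cc × cc
Punnett square offspring (before lethality): 2 Cc, 2 cc
No CC offspring are produced in this cross.
creeper: 2 out of 4 → fraction 1/2
Expected count = 1/2 × 544 = 272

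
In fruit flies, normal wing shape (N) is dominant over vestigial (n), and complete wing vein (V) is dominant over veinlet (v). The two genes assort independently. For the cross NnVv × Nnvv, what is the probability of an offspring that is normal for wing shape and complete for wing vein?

Dihybrid cross NnVv × Nnvv — consider each gene separately:
wing shape: Nn × Nn → 1 NN, 2 Nn, 1 nn → 3 N_ : 1 nn (out of 4)
wing vein: Vv × vv → 2 Vv, 2 vv → 2 V_ : 2 vv (out of 4)
Looking for: normal (N_) and complete (V_)
P(normal) = 3/4, P(complete) = 2/4
P(both) = 3/4 × 2/4 = 6/16 = 3/8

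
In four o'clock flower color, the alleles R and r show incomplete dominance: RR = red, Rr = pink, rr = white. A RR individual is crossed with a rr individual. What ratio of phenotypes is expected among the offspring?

Punnett square for RR × rr:
Offspring genotypes: 4 Rr
Phenotype counts: 4 pink
Ratio: all pink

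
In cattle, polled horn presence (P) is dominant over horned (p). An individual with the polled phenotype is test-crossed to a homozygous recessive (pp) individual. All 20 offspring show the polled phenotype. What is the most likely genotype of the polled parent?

Test cross: ? × pp
All offspring are polled.
If the unknown parent were heterozygous (Pp), about half of 20 offspring would be horned; none are. The unknown parent is most likely homozygous dominant (PP).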